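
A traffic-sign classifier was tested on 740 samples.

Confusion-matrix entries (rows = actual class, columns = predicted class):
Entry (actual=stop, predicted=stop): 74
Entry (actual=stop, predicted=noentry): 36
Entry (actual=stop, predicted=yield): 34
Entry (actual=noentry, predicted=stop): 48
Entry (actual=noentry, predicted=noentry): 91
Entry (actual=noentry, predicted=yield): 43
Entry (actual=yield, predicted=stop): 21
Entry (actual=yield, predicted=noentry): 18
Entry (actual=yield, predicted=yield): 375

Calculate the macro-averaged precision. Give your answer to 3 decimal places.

Per-class precision (TP/(TP+FP)):
  stop: TP=74, FP=48+21=69 → 74/143 = 0.5175
  noentry: TP=91, FP=36+18=54 → 91/145 = 0.6276
  yield: TP=375, FP=34+43=77 → 375/452 = 0.8296
Macro-precision = mean = (0.5175 + 0.6276 + 0.8296) / 3 = 0.658

0.658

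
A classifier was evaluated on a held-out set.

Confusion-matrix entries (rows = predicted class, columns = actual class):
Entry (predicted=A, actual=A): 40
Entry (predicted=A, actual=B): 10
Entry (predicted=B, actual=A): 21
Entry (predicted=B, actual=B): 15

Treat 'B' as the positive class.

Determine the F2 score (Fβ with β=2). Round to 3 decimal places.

0.551

Fβ = (1+β²)·TP / ((1+β²)·TP + β²·FN + FP), with β²=4
= 5·15 / (5·15 + 4·10 + 21) = 0.551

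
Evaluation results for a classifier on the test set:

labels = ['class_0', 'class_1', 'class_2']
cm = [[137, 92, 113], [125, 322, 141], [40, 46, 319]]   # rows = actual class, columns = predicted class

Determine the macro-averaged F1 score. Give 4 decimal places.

0.5641

Per-class F1 score (2·TP/(2·TP+FP+FN)):
  class_0: TP=137, FP=125+40=165, FN=92+113=205 → 274/644 = 0.42547
  class_1: TP=322, FP=92+46=138, FN=125+141=266 → 644/1048 = 0.61450
  class_2: TP=319, FP=113+141=254, FN=40+46=86 → 638/978 = 0.65235
Macro-F1 score = mean = (0.42547 + 0.61450 + 0.65235) / 3 = 0.5641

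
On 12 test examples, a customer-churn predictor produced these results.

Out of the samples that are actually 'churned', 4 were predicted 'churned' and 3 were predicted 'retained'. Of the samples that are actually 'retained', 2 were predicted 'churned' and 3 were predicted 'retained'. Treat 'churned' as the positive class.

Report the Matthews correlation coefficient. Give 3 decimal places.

MCC = (TP·TN − FP·FN) / √((TP+FP)(TP+FN)(TN+FP)(TN+FN))
Numerator = 4·3 − 2·3 = 6
Denominator = √(6·7·5·6) = √1260 = 35.4965
MCC = 6 / 35.4965 = 0.169

0.169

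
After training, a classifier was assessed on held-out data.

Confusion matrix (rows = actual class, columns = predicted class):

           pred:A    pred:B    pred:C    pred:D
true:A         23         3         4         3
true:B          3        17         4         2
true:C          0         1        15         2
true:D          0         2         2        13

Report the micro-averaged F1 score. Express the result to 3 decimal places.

0.723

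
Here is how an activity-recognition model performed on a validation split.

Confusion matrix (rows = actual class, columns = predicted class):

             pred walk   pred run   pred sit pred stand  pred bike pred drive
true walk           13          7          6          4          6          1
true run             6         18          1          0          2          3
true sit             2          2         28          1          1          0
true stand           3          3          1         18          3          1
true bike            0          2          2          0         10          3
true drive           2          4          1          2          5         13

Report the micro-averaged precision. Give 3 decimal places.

0.575

Micro-averaging pools counts across classes: ΣTP=100, ΣFP=74, ΣFN=74.
Micro-precision = TP/(TP+FP) on pooled counts = 0.575 (equals overall accuracy in single-label multiclass).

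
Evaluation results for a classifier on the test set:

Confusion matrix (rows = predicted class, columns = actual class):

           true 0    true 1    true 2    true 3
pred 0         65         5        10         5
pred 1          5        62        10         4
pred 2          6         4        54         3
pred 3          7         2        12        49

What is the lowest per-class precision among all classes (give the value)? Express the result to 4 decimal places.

0.7000

Per-class precision (TP/(TP+FP)):
  0: TP=65, FP=5+10+5=20 → 65/85 = 0.76471
  1: TP=62, FP=5+10+4=19 → 62/81 = 0.76543
  2: TP=54, FP=6+4+3=13 → 54/67 = 0.80597
  3: TP=49, FP=7+2+12=21 → 49/70 = 0.70000
Lowest is class '3' with precision = 0.7000.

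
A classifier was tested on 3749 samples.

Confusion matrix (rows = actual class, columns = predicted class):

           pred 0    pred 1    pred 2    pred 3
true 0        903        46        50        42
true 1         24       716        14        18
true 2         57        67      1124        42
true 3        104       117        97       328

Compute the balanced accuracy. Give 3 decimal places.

Balanced accuracy = mean of per-class recall.
  0: recall = 903/1041 = 0.8674
  1: recall = 716/772 = 0.9275
  2: recall = 1124/1290 = 0.8713
  3: recall = 328/646 = 0.5077
Mean = (0.8674 + 0.9275 + 0.8713 + 0.5077) / 4 = 0.793

0.793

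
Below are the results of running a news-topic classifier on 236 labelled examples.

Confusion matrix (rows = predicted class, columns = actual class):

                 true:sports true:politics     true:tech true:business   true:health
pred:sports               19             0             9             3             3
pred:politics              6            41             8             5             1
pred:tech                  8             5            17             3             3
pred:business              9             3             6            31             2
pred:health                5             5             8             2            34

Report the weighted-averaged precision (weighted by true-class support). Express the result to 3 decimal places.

0.589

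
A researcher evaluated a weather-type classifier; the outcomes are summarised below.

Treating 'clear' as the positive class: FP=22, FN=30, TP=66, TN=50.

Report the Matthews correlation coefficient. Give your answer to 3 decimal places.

0.378

MCC = (TP·TN − FP·FN) / √((TP+FP)(TP+FN)(TN+FP)(TN+FN))
Numerator = 66·50 − 22·30 = 2640
Denominator = √(88·96·72·80) = √48660480 = 6975.7064
MCC = 2640 / 6975.7064 = 0.378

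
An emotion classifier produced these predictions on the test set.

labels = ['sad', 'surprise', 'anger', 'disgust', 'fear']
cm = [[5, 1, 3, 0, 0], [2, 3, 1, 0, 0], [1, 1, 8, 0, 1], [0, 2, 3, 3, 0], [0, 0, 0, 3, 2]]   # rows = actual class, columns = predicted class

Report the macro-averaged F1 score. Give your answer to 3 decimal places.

0.519

Per-class F1 score (2·TP/(2·TP+FP+FN)):
  sad: TP=5, FP=2+1+0+0=3, FN=1+3+0+0=4 → 10/17 = 0.5882
  surprise: TP=3, FP=1+1+2+0=4, FN=2+1+0+0=3 → 6/13 = 0.4615
  anger: TP=8, FP=3+1+3+0=7, FN=1+1+0+1=3 → 16/26 = 0.6154
  disgust: TP=3, FP=0+0+0+3=3, FN=0+2+3+0=5 → 6/14 = 0.4286
  fear: TP=2, FP=0+0+1+0=1, FN=0+0+0+3=3 → 4/8 = 0.5000
Macro-F1 score = mean = (0.5882 + 0.4615 + 0.6154 + 0.4286 + 0.5000) / 5 = 0.519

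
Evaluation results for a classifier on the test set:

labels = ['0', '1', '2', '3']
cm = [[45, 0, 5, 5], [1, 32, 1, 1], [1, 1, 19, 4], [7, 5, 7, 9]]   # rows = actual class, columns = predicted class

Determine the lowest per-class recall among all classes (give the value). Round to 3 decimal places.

0.321

Per-class recall (TP/(TP+FN)):
  0: TP=45, FN=0+5+5=10 → 45/55 = 0.8182
  1: TP=32, FN=1+1+1=3 → 32/35 = 0.9143
  2: TP=19, FN=1+1+4=6 → 19/25 = 0.7600
  3: TP=9, FN=7+5+7=19 → 9/28 = 0.3214
Lowest is class '3' with recall = 0.321.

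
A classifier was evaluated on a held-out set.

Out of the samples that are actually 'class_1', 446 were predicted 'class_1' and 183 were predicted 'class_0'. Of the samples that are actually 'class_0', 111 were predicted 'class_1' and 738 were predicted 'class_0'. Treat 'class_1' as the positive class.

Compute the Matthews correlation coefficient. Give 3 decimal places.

0.590

MCC = (TP·TN − FP·FN) / √((TP+FP)(TP+FN)(TN+FP)(TN+FN))
Numerator = 446·738 − 111·183 = 308835
Denominator = √(557·629·849·921) = √273951170937 = 523403.4495
MCC = 308835 / 523403.4495 = 0.590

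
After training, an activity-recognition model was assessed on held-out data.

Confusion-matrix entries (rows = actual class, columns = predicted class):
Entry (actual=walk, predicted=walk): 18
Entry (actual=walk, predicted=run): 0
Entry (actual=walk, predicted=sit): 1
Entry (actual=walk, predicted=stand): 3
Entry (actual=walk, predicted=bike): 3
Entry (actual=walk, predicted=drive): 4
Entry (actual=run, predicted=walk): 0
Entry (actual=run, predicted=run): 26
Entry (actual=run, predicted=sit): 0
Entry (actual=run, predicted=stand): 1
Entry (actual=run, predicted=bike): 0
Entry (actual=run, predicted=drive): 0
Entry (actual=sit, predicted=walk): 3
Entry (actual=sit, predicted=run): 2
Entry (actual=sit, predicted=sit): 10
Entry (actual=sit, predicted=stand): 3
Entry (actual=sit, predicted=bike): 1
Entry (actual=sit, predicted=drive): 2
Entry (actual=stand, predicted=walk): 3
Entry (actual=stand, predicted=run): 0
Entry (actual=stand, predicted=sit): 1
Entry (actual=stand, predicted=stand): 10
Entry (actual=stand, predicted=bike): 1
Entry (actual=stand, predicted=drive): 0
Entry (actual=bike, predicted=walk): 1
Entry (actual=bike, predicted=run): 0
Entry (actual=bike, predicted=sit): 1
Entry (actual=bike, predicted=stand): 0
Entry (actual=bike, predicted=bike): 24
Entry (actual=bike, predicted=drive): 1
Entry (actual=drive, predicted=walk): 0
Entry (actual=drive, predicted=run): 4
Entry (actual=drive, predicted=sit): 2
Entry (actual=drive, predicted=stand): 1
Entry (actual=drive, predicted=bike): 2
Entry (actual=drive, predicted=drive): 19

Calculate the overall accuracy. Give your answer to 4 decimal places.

Accuracy = trace / total = (18+26+10+10+24+19=107) / 147 = 107/147 = 0.7279

0.7279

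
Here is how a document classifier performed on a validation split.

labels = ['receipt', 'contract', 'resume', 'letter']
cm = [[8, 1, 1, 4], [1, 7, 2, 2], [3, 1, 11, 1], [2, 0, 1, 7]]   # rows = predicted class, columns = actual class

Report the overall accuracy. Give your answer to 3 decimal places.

0.635

Accuracy = trace / total = (8+7+11+7=33) / 52 = 33/52 = 0.635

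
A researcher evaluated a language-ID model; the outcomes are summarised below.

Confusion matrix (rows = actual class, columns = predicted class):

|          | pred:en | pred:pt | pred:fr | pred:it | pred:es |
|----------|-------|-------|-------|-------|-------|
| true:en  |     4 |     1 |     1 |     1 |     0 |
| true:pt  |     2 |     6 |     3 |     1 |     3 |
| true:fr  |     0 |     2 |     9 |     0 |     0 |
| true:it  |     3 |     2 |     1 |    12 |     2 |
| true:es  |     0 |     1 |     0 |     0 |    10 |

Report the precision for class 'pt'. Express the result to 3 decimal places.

Take TP from the diagonal, FP from the rest of the 'pt' prediction marginal, FN from the rest of the 'pt' actual marginal.
precision = TP/(TP+FP).
pt: TP=6, FP=1+2+2+1=6 → 6/12 = 0.5000

0.500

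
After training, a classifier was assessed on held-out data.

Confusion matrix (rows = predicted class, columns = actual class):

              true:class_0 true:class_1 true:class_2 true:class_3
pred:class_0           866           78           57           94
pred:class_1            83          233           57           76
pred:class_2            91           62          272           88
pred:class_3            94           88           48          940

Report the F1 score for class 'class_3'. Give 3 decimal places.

0.794

Treat 'class_3' as positive and all other classes as negative.
F1 score = 2·TP/(2·TP+FP+FN).
class_3: TP=940, FP=94+88+48=230, FN=94+76+88=258 → 1880/2368 = 0.7939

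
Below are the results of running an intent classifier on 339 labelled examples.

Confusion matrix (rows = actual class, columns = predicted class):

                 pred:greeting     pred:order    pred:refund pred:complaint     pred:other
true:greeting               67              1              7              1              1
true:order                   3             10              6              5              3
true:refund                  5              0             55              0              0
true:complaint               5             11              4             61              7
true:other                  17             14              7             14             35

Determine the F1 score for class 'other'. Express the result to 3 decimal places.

0.526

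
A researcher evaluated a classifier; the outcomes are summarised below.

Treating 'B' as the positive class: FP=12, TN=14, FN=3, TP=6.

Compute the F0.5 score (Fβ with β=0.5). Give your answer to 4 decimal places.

Fβ = (1+β²)·TP / ((1+β²)·TP + β²·FN + FP), with β²=1/4
= 1.25·6 / (1.25·6 + 0.25·3 + 12) = 0.3704

0.3704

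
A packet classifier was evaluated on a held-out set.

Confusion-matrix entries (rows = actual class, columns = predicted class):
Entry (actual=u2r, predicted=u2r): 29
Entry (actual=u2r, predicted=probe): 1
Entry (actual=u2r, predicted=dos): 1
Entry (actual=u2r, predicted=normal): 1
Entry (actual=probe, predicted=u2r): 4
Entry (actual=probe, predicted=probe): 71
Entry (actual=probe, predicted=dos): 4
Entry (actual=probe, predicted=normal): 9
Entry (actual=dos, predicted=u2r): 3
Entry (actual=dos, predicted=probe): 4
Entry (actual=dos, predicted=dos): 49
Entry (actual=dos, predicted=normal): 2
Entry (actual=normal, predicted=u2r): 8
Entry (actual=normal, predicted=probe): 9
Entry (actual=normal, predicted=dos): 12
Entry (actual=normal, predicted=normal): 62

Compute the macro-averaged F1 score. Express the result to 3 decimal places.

Per-class F1 score (2·TP/(2·TP+FP+FN)):
  u2r: TP=29, FP=4+3+8=15, FN=1+1+1=3 → 58/76 = 0.7632
  probe: TP=71, FP=1+4+9=14, FN=4+4+9=17 → 142/173 = 0.8208
  dos: TP=49, FP=1+4+12=17, FN=3+4+2=9 → 98/124 = 0.7903
  normal: TP=62, FP=1+9+2=12, FN=8+9+12=29 → 124/165 = 0.7515
Macro-F1 score = mean = (0.7632 + 0.8208 + 0.7903 + 0.7515) / 4 = 0.781

0.781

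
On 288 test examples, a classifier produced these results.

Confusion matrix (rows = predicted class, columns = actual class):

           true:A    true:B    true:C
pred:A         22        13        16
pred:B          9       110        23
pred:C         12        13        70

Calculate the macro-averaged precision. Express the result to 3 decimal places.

0.648

Per-class precision (TP/(TP+FP)):
  A: TP=22, FP=13+16=29 → 22/51 = 0.4314
  B: TP=110, FP=9+23=32 → 110/142 = 0.7746
  C: TP=70, FP=12+13=25 → 70/95 = 0.7368
Macro-precision = mean = (0.4314 + 0.7746 + 0.7368) / 3 = 0.648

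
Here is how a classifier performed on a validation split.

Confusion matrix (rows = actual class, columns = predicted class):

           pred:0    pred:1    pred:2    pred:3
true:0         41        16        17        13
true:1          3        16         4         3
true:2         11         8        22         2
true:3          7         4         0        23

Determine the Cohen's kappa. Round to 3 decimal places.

0.365

Observed agreement pₒ = trace/N = 102/190 = 0.5368
Expected agreement pₑ = Σ (rowᵢ·colᵢ)/N² = (87·62 + 26·44 + 43·43 + 34·41)/190² = 0.2709
κ = (pₒ − pₑ)/(1 − pₑ) = (0.5368 − 0.2709)/(1 − 0.2709) = 0.365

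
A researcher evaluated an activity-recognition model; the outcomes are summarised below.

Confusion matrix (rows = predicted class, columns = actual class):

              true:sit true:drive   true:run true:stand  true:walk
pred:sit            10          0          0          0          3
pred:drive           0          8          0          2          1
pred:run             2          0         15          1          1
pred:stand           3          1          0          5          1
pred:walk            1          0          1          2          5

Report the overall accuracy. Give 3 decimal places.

Accuracy = trace / total = (10+8+15+5+5=43) / 62 = 43/62 = 0.694

0.694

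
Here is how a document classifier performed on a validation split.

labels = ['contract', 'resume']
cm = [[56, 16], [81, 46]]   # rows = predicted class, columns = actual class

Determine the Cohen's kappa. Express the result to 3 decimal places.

0.117

Observed agreement pₒ = trace/N = 102/199 = 0.5126
Expected agreement pₑ = Σ (rowᵢ·colᵢ)/N² = (137·72 + 62·127)/199² = 0.4479
κ = (pₒ − pₑ)/(1 − pₑ) = (0.5126 − 0.4479)/(1 − 0.4479) = 0.117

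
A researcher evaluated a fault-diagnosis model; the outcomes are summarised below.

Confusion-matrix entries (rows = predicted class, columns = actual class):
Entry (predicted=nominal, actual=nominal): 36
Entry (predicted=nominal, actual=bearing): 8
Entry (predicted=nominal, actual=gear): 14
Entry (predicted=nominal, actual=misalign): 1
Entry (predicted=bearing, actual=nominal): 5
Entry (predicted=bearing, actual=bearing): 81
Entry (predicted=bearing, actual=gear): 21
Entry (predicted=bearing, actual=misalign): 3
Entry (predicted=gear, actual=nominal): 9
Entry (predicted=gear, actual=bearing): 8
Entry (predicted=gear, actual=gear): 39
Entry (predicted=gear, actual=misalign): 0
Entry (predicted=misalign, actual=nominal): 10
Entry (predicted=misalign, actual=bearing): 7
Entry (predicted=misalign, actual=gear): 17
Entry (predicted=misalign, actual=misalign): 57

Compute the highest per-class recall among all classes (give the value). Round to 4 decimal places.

0.9344

Per-class recall (TP/(TP+FN)):
  nominal: TP=36, FN=5+9+10=24 → 36/60 = 0.60000
  bearing: TP=81, FN=8+8+7=23 → 81/104 = 0.77885
  gear: TP=39, FN=14+21+17=52 → 39/91 = 0.42857
  misalign: TP=57, FN=1+3+0=4 → 57/61 = 0.93443
Highest is class 'misalign' with recall = 0.9344.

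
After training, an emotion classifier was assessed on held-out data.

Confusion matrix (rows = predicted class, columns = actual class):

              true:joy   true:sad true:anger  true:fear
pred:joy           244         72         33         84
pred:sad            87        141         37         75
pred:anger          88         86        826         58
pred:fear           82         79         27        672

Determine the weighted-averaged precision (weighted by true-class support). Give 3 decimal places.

Per-class precision (TP/(TP+FP)):
  joy: TP=244, FP=72+33+84=189 → 244/433 = 0.5635
  sad: TP=141, FP=87+37+75=199 → 141/340 = 0.4147
  anger: TP=826, FP=88+86+58=232 → 826/1058 = 0.7807
  fear: TP=672, FP=82+79+27=188 → 672/860 = 0.7814
Weighted-precision = Σ (supportᵢ/N)·precisionᵢ with N=2691: (501/2691)·0.5635 + (378/2691)·0.4147 + (923/2691)·0.7807 + (889/2691)·0.7814 = 0.689

0.689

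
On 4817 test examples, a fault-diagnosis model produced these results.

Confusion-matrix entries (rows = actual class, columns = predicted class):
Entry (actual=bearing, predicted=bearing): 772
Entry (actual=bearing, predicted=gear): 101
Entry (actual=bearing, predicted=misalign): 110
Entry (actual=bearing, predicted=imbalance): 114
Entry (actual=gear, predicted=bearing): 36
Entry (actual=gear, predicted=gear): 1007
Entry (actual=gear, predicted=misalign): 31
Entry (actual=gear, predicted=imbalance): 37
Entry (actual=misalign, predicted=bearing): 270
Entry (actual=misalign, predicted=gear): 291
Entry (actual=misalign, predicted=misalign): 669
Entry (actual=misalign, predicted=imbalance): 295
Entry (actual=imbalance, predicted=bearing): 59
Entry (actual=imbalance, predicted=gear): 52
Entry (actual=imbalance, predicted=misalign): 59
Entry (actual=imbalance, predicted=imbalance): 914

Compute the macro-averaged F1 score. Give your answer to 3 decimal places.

0.696

Per-class F1 score (2·TP/(2·TP+FP+FN)):
  bearing: TP=772, FP=36+270+59=365, FN=101+110+114=325 → 1544/2234 = 0.6911
  gear: TP=1007, FP=101+291+52=444, FN=36+31+37=104 → 2014/2562 = 0.7861
  misalign: TP=669, FP=110+31+59=200, FN=270+291+295=856 → 1338/2394 = 0.5589
  imbalance: TP=914, FP=114+37+295=446, FN=59+52+59=170 → 1828/2444 = 0.7480
Macro-F1 score = mean = (0.6911 + 0.7861 + 0.5589 + 0.7480) / 4 = 0.696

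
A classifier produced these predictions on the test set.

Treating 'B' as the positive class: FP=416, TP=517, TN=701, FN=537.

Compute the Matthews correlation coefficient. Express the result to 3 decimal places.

MCC = (TP·TN − FP·FN) / √((TP+FP)(TP+FN)(TN+FP)(TN+FN))
Numerator = 517·701 − 416·537 = 139025
Denominator = √(933·1054·1117·1238) = √1359865865172 = 1166132.8677
MCC = 139025 / 1166132.8677 = 0.119

0.119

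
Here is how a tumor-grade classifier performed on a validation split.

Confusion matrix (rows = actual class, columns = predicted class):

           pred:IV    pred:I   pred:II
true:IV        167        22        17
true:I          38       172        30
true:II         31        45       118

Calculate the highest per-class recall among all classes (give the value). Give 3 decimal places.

0.811

Per-class recall (TP/(TP+FN)):
  IV: TP=167, FN=22+17=39 → 167/206 = 0.8107
  I: TP=172, FN=38+30=68 → 172/240 = 0.7167
  II: TP=118, FN=31+45=76 → 118/194 = 0.6082
Highest is class 'IV' with recall = 0.811.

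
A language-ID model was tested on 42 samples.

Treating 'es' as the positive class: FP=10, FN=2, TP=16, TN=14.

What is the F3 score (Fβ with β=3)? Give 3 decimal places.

0.851

Fβ = (1+β²)·TP / ((1+β²)·TP + β²·FN + FP), with β²=9
= 10·16 / (10·16 + 9·2 + 10) = 0.851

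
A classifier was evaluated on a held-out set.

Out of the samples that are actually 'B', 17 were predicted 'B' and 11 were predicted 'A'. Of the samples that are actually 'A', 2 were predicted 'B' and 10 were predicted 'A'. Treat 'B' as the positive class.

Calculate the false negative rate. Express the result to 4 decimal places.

FNR = FN/(FN+TP) = 11/(11+17) = 0.3929

0.3929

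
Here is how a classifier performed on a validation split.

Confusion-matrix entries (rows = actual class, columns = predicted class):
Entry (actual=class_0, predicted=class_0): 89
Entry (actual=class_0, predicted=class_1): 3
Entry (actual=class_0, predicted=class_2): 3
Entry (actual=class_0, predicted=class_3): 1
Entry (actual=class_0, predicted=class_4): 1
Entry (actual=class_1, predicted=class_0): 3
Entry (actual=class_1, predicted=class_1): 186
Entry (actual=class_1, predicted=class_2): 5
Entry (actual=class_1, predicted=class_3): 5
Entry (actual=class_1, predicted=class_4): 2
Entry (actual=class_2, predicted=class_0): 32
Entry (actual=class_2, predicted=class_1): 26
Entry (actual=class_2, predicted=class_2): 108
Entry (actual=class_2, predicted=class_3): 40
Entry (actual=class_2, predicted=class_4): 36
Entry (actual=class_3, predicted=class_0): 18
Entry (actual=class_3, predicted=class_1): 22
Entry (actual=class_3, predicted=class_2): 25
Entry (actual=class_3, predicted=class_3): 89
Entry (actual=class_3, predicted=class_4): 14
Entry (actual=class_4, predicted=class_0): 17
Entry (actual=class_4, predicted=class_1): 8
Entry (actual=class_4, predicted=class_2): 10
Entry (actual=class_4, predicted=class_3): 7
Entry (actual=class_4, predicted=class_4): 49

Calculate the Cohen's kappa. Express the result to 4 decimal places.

0.5593

Observed agreement pₒ = trace/N = 521/799 = 0.65207
Expected agreement pₑ = Σ (rowᵢ·colᵢ)/N² = (97·159 + 201·245 + 242·151 + 168·142 + 91·102)/799² = 0.21044
κ = (pₒ − pₑ)/(1 − pₑ) = (0.65207 − 0.21044)/(1 − 0.21044) = 0.5593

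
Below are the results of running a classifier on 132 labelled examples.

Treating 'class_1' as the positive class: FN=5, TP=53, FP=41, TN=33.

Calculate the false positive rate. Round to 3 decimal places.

0.554

FPR = FP/(FP+TN) = 41/(41+33) = 0.554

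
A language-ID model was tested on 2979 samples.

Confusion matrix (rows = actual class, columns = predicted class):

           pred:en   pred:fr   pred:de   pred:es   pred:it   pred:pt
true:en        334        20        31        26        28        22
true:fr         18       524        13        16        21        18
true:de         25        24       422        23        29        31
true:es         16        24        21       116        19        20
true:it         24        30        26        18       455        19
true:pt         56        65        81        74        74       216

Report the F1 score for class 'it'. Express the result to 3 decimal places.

One-vs-rest for 'it': TP = diagonal; FP = other classes predicted 'it'; FN = 'it' predicted as other.
F1 score = 2·TP/(2·TP+FP+FN).
it: TP=455, FP=28+21+29+19+74=171, FN=24+30+26+18+19=117 → 910/1198 = 0.7596

0.760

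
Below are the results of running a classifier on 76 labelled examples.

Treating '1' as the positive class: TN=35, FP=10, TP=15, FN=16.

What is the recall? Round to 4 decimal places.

0.4839

Recall = TP/(TP+FN) = 15/(15+16) = 15/31 = 0.4839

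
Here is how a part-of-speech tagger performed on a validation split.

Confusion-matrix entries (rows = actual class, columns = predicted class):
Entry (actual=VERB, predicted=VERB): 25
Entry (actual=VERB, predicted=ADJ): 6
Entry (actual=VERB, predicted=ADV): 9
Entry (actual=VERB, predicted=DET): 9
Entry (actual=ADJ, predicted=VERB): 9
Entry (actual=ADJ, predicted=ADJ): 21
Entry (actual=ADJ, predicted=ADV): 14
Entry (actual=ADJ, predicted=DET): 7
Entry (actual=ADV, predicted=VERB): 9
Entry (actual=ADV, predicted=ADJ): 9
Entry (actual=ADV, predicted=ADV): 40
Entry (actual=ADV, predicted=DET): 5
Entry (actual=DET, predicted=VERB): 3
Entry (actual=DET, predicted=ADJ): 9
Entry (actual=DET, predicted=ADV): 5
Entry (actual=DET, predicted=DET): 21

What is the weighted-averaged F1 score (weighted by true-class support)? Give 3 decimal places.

Per-class F1 score (2·TP/(2·TP+FP+FN)):
  VERB: TP=25, FP=9+9+3=21, FN=6+9+9=24 → 50/95 = 0.5263
  ADJ: TP=21, FP=6+9+9=24, FN=9+14+7=30 → 42/96 = 0.4375
  ADV: TP=40, FP=9+14+5=28, FN=9+9+5=23 → 80/131 = 0.6107
  DET: TP=21, FP=9+7+5=21, FN=3+9+5=17 → 42/80 = 0.5250
Weighted-F1 score = Σ (supportᵢ/N)·F1 scoreᵢ with N=201: (49/201)·0.5263 + (51/201)·0.4375 + (63/201)·0.6107 + (38/201)·0.5250 = 0.530

0.530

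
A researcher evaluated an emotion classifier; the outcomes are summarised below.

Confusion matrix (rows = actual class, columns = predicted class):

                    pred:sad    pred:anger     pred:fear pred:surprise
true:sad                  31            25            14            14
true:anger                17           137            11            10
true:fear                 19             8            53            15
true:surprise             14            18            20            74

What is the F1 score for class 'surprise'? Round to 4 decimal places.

0.6192

One-vs-rest for 'surprise': TP = diagonal; FP = other classes predicted 'surprise'; FN = 'surprise' predicted as other.
F1 score = 2·TP/(2·TP+FP+FN).
surprise: TP=74, FP=14+10+15=39, FN=14+18+20=52 → 148/239 = 0.61925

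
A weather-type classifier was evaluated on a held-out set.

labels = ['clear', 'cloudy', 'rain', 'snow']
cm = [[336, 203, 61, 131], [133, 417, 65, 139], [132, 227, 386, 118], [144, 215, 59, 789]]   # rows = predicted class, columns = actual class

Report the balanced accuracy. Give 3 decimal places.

0.548

Balanced accuracy = mean of per-class recall.
  clear: recall = 336/745 = 0.4510
  cloudy: recall = 417/1062 = 0.3927
  rain: recall = 386/571 = 0.6760
  snow: recall = 789/1177 = 0.6703
Mean = (0.4510 + 0.3927 + 0.6760 + 0.6703) / 4 = 0.548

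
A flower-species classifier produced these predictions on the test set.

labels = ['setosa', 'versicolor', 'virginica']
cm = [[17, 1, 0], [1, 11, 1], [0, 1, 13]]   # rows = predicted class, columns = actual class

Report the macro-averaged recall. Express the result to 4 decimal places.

0.9064

Per-class recall (TP/(TP+FN)):
  setosa: TP=17, FN=1+0=1 → 17/18 = 0.94444
  versicolor: TP=11, FN=1+1=2 → 11/13 = 0.84615
  virginica: TP=13, FN=0+1=1 → 13/14 = 0.92857
Macro-recall = mean = (0.94444 + 0.84615 + 0.92857) / 3 = 0.9064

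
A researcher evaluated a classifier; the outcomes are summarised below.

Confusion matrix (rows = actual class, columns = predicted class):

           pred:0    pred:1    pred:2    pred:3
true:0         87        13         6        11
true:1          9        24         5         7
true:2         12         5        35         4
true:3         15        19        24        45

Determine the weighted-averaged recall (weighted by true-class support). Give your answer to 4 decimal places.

0.5950

Per-class recall (TP/(TP+FN)):
  0: TP=87, FN=13+6+11=30 → 87/117 = 0.74359
  1: TP=24, FN=9+5+7=21 → 24/45 = 0.53333
  2: TP=35, FN=12+5+4=21 → 35/56 = 0.62500
  3: TP=45, FN=15+19+24=58 → 45/103 = 0.43689
Weighted-recall = Σ (supportᵢ/N)·recallᵢ with N=321: (117/321)·0.74359 + (45/321)·0.53333 + (56/321)·0.62500 + (103/321)·0.43689 = 0.5950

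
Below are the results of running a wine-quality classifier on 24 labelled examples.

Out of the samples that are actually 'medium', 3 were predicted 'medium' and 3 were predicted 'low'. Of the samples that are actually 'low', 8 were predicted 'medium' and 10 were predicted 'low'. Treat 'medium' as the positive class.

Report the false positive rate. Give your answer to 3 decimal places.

FPR = FP/(FP+TN) = 8/(8+10) = 0.444

0.444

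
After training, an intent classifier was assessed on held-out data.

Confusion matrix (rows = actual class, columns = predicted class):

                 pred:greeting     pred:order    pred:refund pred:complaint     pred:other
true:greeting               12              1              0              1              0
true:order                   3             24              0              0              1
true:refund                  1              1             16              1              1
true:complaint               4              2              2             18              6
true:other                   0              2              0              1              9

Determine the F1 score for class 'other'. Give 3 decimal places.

F1 score = 2·TP/(2·TP+FP+FN).
other: TP=9, FP=0+1+1+6=8, FN=0+2+0+1=3 → 18/29 = 0.6207

0.621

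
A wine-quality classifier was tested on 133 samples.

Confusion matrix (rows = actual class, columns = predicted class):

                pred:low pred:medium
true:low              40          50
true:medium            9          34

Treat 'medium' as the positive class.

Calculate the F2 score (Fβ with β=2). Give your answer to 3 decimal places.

Fβ = (1+β²)·TP / ((1+β²)·TP + β²·FN + FP), with β²=4
= 5·34 / (5·34 + 4·9 + 50) = 0.664

0.664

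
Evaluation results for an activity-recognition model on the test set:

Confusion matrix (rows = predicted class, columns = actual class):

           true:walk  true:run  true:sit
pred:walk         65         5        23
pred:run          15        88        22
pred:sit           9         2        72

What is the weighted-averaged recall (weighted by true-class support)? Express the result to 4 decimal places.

Per-class recall (TP/(TP+FN)):
  walk: TP=65, FN=15+9=24 → 65/89 = 0.73034
  run: TP=88, FN=5+2=7 → 88/95 = 0.92632
  sit: TP=72, FN=23+22=45 → 72/117 = 0.61538
Weighted-recall = Σ (supportᵢ/N)·recallᵢ with N=301: (89/301)·0.73034 + (95/301)·0.92632 + (117/301)·0.61538 = 0.7475

0.7475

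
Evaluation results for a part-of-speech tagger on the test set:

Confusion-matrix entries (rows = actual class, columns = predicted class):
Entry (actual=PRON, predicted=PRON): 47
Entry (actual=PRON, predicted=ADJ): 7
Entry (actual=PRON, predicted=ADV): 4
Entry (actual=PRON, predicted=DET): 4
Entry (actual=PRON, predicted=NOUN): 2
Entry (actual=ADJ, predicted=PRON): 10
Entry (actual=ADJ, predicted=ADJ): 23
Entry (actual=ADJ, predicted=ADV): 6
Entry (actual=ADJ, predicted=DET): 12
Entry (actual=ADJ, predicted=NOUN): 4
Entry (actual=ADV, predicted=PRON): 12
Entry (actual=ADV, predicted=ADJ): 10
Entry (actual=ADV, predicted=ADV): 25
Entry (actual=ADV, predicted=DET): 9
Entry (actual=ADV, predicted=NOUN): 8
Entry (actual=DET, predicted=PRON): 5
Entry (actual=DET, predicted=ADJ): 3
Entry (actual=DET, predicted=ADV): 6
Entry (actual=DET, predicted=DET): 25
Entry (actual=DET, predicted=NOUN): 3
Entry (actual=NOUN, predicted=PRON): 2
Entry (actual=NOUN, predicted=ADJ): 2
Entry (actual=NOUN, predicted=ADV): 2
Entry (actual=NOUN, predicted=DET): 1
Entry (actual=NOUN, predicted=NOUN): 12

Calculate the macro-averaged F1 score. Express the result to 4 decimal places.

0.5273

Per-class F1 score (2·TP/(2·TP+FP+FN)):
  PRON: TP=47, FP=10+12+5+2=29, FN=7+4+4+2=17 → 94/140 = 0.67143
  ADJ: TP=23, FP=7+10+3+2=22, FN=10+6+12+4=32 → 46/100 = 0.46000
  ADV: TP=25, FP=4+6+6+2=18, FN=12+10+9+8=39 → 50/107 = 0.46729
  DET: TP=25, FP=4+12+9+1=26, FN=5+3+6+3=17 → 50/93 = 0.53763
  NOUN: TP=12, FP=2+4+8+3=17, FN=2+2+2+1=7 → 24/48 = 0.50000
Macro-F1 score = mean = (0.67143 + 0.46000 + 0.46729 + 0.53763 + 0.50000) / 5 = 0.5273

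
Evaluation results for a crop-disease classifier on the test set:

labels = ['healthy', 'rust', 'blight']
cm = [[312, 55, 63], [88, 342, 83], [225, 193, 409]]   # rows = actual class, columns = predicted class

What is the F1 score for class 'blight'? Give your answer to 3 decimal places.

0.592

Treat 'blight' as positive and all other classes as negative.
F1 score = 2·TP/(2·TP+FP+FN).
blight: TP=409, FP=63+83=146, FN=225+193=418 → 818/1382 = 0.5919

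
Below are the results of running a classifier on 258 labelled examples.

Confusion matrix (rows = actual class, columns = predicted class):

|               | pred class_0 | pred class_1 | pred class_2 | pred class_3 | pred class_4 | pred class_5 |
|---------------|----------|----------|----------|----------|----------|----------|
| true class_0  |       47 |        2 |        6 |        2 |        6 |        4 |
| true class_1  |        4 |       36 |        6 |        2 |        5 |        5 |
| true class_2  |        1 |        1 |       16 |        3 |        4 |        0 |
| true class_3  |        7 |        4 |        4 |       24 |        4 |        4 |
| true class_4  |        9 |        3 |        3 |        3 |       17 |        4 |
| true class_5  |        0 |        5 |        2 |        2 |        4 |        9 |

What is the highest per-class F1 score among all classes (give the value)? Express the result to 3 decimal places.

0.696

Per-class F1 score (2·TP/(2·TP+FP+FN)):
  class_0: TP=47, FP=4+1+7+9+0=21, FN=2+6+2+6+4=20 → 94/135 = 0.6963
  class_1: TP=36, FP=2+1+4+3+5=15, FN=4+6+2+5+5=22 → 72/109 = 0.6606
  class_2: TP=16, FP=6+6+4+3+2=21, FN=1+1+3+4+0=9 → 32/62 = 0.5161
  class_3: TP=24, FP=2+2+3+3+2=12, FN=7+4+4+4+4=23 → 48/83 = 0.5783
  class_4: TP=17, FP=6+5+4+4+4=23, FN=9+3+3+3+4=22 → 34/79 = 0.4304
  class_5: TP=9, FP=4+5+0+4+4=17, FN=0+5+2+2+4=13 → 18/48 = 0.3750
Highest is class 'class_0' with F1 score = 0.696.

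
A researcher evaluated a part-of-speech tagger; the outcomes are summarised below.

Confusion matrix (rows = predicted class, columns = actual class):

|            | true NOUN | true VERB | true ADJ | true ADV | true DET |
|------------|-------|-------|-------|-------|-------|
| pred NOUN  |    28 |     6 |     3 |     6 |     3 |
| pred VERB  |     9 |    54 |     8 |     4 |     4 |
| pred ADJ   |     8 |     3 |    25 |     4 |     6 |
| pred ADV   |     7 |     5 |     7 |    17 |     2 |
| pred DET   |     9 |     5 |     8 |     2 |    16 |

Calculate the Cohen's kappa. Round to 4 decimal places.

Observed agreement pₒ = trace/N = 140/249 = 0.56225
Expected agreement pₑ = Σ (rowᵢ·colᵢ)/N² = (61·46 + 73·79 + 51·46 + 33·38 + 31·40)/249² = 0.21634
κ = (pₒ − pₑ)/(1 − pₑ) = (0.56225 − 0.21634)/(1 − 0.21634) = 0.4414

0.4414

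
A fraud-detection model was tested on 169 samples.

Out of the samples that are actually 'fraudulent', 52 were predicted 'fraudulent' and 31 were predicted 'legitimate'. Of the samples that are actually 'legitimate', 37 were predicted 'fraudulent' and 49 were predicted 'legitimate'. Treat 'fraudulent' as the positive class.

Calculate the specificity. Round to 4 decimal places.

Specificity = TN/(TN+FP) = 49/(49+37) = 0.5698

0.5698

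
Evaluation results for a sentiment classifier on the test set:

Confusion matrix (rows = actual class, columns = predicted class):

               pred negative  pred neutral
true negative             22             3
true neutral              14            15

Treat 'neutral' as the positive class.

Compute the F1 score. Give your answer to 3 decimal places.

0.638

Precision = TP/(TP+FP) = 15/18 = 0.8333
Recall = TP/(TP+FN) = 15/29 = 0.5172
F1 = 2·TP/(2·TP+FP+FN) = 30/47 = 0.638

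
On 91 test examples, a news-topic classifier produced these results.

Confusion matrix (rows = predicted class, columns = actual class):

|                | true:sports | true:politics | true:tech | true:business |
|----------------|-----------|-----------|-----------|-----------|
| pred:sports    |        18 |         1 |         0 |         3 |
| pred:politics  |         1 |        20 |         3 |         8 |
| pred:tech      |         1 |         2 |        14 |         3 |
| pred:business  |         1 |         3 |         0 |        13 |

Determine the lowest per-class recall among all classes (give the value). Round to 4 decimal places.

0.4815

Per-class recall (TP/(TP+FN)):
  sports: TP=18, FN=1+1+1=3 → 18/21 = 0.85714
  politics: TP=20, FN=1+2+3=6 → 20/26 = 0.76923
  tech: TP=14, FN=0+3+0=3 → 14/17 = 0.82353
  business: TP=13, FN=3+8+3=14 → 13/27 = 0.48148
Lowest is class 'business' with recall = 0.4815.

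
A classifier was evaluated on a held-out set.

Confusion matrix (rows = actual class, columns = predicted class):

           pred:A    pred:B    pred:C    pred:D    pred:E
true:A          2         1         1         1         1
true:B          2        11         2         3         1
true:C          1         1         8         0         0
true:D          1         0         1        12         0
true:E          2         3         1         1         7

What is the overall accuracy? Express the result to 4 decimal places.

0.6349

Accuracy = trace / total = (2+11+8+12+7=40) / 63 = 40/63 = 0.6349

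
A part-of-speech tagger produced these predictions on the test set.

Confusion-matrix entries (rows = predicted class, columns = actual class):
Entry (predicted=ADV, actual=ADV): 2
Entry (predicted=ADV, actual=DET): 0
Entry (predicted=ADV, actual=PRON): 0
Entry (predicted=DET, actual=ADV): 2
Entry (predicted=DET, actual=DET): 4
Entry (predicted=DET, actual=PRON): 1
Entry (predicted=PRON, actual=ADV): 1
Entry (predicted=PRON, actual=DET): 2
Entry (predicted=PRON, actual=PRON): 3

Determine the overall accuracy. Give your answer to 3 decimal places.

0.600

Accuracy = trace / total = (2+4+3=9) / 15 = 9/15 = 0.600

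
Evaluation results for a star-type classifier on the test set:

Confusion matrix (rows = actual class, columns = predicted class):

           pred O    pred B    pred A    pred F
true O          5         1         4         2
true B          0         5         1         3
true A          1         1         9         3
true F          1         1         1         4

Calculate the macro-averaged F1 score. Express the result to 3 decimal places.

Per-class F1 score (2·TP/(2·TP+FP+FN)):
  O: TP=5, FP=0+1+1=2, FN=1+4+2=7 → 10/19 = 0.5263
  B: TP=5, FP=1+1+1=3, FN=0+1+3=4 → 10/17 = 0.5882
  A: TP=9, FP=4+1+1=6, FN=1+1+3=5 → 18/29 = 0.6207
  F: TP=4, FP=2+3+3=8, FN=1+1+1=3 → 8/19 = 0.4211
Macro-F1 score = mean = (0.5263 + 0.5882 + 0.6207 + 0.4211) / 4 = 0.539

0.539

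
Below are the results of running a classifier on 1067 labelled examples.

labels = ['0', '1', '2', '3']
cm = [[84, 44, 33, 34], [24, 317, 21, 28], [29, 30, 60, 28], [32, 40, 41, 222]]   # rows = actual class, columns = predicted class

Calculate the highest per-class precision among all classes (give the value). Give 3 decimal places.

0.735

Per-class precision (TP/(TP+FP)):
  0: TP=84, FP=24+29+32=85 → 84/169 = 0.4970
  1: TP=317, FP=44+30+40=114 → 317/431 = 0.7355
  2: TP=60, FP=33+21+41=95 → 60/155 = 0.3871
  3: TP=222, FP=34+28+28=90 → 222/312 = 0.7115
Highest is class '1' with precision = 0.735.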